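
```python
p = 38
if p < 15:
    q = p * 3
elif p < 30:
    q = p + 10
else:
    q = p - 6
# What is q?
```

Trace:
`p = 38` → p = 38
`if p < 15: ...` → p < 15 is False, p < 30 is False, take else branch → q = 32
So q = 32

Answer: 32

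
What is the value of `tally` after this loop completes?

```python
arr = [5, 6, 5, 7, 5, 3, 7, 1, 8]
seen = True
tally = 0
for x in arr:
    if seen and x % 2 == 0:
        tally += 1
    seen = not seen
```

Count even values at even positions
`tally` takes the values: 0 → 1

Answer: 1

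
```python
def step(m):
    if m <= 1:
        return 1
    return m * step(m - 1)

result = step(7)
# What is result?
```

step(7) = 7 * 6 * 5 * 4 * 3 * 2 * 1 = 5040

Answer: 5040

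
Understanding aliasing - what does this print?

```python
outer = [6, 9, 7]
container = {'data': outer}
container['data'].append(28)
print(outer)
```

Key concept: dict holds reference to list.
Step by step:
`outer = [6, 9, 7]` → outer = [6, 9, 7]
`container = {'data': outer}` → container = {'data': [6, 9, 7]}
`container['data'].append(28)` → outer = [6, 9, 7, 28]; container = {'data': [6, 9, 7, 28]}
`print(outer)` → prints [6, 9, 7, 28]

Answer: [6, 9, 7, 28]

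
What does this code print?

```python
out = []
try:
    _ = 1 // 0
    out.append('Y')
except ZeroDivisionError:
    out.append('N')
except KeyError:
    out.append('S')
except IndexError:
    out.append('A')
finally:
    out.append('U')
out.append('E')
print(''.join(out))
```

Execution trace: 'N' (except ZeroDivisionError) → 'U' (finally) → 'E' (after the try/except). Output: NUE

Answer: NUE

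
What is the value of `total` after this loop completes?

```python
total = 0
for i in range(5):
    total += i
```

Sum of 0 to 4 = 10
`total` takes the values: 0 → 1 → 3 → 6 → 10

Answer: 10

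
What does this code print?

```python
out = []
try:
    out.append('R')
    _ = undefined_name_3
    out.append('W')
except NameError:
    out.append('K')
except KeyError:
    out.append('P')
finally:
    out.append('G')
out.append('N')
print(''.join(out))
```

Execution trace: 'R' (try body) → 'K' (except NameError) → 'G' (finally) → 'N' (after the try/except). Output: RKGN

Answer: RKGN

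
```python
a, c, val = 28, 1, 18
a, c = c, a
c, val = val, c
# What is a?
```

Trace:
`a, c, val = 28, 1, 18` → a = 28; c = 1; val = 18
`a, c = c, a` → a = 1; c = 28
`c, val = val, c` → c = 18; val = 28
So a = 1

Answer: 1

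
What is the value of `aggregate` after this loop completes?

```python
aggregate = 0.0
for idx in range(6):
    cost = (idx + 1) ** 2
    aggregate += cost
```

Sum of squared losses 1² + 2² + ... + 6²
`aggregate` takes the values: 0.0 → 1.0 → 5.0 → 14.0 → 30.0 → 55.0 → 91.0

Answer: 91.0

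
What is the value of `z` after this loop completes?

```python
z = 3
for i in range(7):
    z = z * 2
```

Multiply by 2, 7 times: 3 * 2^7 = 384
`z` takes the values: 3 → 6 → 12 → 24 → 48 → 96 → 192 → 384

Answer: 384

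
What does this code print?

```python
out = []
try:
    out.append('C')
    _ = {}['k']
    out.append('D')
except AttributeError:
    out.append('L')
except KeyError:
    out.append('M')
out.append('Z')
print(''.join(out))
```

Execution trace: 'C' (try body) → 'M' (except KeyError) → 'Z' (after the try/except). Output: CMZ

Answer: CMZ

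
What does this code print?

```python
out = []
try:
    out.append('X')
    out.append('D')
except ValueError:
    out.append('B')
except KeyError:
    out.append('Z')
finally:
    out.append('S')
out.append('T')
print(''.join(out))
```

Execution trace: 'X' (try body) → 'D' (try body, no exception) → 'S' (finally) → 'T' (after the try/except). Output: XDST

Answer: XDST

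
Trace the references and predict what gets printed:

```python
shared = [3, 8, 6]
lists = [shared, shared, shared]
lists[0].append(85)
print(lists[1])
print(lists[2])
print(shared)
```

Key concept: list of same reference.
Step by step:
`shared = [3, 8, 6]` → shared = [3, 8, 6]
`lists = [shared, shared, shared]` → lists = [[3, 8, 6], [3, 8, 6], [3, 8, 6]]
`lists[0].append(85)` → shared = [3, 8, 6, 85]; lists = [[3, 8, 6, 85], [3, 8, 6, 85], [3, 8, 6, 85]]
`print(lists[1])` → prints [3, 8, 6, 85]
`print(lists[2])` → prints [3, 8, 6, 85]
`print(shared)` → prints [3, 8, 6, 85]

Answer:
[3, 8, 6, 85]
[3, 8, 6, 85]
[3, 8, 6, 85]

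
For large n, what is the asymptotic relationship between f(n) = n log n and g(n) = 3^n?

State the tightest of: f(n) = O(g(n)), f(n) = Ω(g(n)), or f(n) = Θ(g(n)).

n log n vs 3^n: f(n) = O(g(n)) but not Ω(g(n)) — 3^n grows strictly faster than n log n.

Answer: f(n) = O(g(n)) but not Ω(g(n)) — 3^n grows strictly faster than n log n.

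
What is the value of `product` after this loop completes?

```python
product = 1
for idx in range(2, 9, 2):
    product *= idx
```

Product of even numbers 2 to 8
`product` takes the values: 1 → 2 → 8 → 48 → 384

Answer: 384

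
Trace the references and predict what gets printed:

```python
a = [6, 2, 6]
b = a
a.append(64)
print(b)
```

Key concept: basic list aliasing.
Step by step:
`a = [6, 2, 6]` → a = [6, 2, 6]
`b = a` → b = [6, 2, 6] (same object as a)
`a.append(64)` → a = [6, 2, 6, 64] (same object as b); b = [6, 2, 6, 64] (same object as a)
`print(b)` → prints [6, 2, 6, 64]

Answer: [6, 2, 6, 64]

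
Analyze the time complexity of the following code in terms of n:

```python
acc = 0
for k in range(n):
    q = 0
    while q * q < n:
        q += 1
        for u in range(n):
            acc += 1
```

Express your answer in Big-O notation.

Each loop level contributes: n × √n × n. Multiplying the contributions gives O(n^2√n).

Answer: O(n^2√n)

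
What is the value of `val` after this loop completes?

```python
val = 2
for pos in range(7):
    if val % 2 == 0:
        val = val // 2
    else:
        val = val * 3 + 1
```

Collatz-style transformation from 2
`val` takes the values: 2 → 1 → 4 → 2 → 1 → 4 → 2 → 1

Answer: 1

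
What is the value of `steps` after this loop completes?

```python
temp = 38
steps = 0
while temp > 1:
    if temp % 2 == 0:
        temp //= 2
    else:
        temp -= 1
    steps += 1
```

Steps to reduce 38 to 1
`steps` takes the values: 0 → 1 → 2 → 3 → 4 → 5 → 6 → 7

Answer: 7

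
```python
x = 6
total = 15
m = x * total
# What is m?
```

Trace:
`x = 6` → x = 6
`total = 15` → total = 15
`m = x * total` → m = 90
So m = 90

Answer: 90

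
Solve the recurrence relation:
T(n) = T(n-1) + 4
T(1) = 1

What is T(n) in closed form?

Unrolling: T(n) = T(1) + 4·(n-1) = 1 + 4(n-1) = 4n - 3.

Answer: T(n) = 4n - 3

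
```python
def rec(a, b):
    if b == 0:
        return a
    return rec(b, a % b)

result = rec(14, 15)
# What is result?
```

rec(14, 15) -> rec(15, 14) -> rec(14, 1) -> rec(1, 0) -> 1

Answer: 1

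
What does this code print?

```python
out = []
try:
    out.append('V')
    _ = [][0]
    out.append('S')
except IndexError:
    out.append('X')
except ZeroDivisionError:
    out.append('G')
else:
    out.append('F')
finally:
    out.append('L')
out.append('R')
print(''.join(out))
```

Execution trace: 'V' (try body) → 'X' (except IndexError) → 'L' (finally) → 'R' (after the try/except). Output: VXLR

Answer: VXLR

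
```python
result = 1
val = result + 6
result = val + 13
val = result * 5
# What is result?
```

Trace:
`result = 1` → result = 1
`val = result + 6` → val = 7
`result = val + 13` → result = 20
`val = result * 5` → val = 100
So result = 20

Answer: 20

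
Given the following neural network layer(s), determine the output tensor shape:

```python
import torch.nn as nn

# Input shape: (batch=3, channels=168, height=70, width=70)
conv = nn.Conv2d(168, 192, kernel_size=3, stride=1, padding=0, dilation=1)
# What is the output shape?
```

Input: (3, 168, 70, 70) -> Output: (3, 192, 68, 68)

Answer: (3, 192, 68, 68)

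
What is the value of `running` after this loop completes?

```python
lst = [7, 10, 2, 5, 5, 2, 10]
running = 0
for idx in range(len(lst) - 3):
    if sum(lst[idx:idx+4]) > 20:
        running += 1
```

Count windows with sum > 20
`running` takes the values: 0 → 1 → 2 → 3

Answer: 3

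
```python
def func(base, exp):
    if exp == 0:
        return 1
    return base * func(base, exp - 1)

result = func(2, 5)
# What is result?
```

func(2, 5) = 2 * 2 * 2 * 2 * 2 = 32

Answer: 32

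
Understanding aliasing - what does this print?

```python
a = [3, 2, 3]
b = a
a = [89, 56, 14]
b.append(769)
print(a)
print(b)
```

Key concept: rebinding vs mutation: a is rebound to a new list, b still points at the original.
Step by step:
`a = [3, 2, 3]` → a = [3, 2, 3]
`b = a` → b = [3, 2, 3] (same object as a)
`a = [89, 56, 14]` → a = [89, 56, 14]
`b.append(769)` → b = [3, 2, 3, 769]
`print(a)` → prints [89, 56, 14]
`print(b)` → prints [3, 2, 3, 769]

Answer:
[89, 56, 14]
[3, 2, 3, 769]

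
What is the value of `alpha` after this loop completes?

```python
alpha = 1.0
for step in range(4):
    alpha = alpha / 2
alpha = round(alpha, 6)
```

Halving LR 4 times: 1 / 2^4
`alpha` takes the values: 1.0 → 0.5 → 0.25 → 0.125 → 0.0625

Answer: 0.0625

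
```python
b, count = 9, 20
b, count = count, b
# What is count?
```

Trace:
`b, count = 9, 20` → b = 9; count = 20
`b, count = count, b` → b = 20; count = 9
So count = 9

Answer: 9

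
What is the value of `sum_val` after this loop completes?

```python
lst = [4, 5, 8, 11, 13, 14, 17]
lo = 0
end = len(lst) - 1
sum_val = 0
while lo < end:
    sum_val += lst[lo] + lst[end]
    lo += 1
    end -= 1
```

Sum of pairs from ends
`sum_val` takes the values: 0 → 21 → 40 → 61

Answer: 61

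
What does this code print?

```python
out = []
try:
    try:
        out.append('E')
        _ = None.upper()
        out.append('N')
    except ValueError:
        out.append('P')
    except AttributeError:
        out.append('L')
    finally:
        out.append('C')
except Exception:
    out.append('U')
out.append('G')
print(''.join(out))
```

Execution trace: 'E' (inner try body) → 'L' (inner except AttributeError) → 'C' (inner finally) → 'G' (after the try/except). Output: ELCG

Answer: ELCG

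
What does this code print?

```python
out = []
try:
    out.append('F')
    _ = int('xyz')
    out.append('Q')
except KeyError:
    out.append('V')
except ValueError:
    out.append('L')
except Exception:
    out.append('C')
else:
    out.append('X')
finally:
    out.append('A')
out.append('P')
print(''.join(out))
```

Execution trace: 'F' (try body) → 'L' (except ValueError) → 'A' (finally) → 'P' (after the try/except). Output: FLAP

Answer: FLAP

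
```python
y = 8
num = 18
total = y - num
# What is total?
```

Trace:
`y = 8` → y = 8
`num = 18` → num = 18
`total = y - num` → total = -10
So total = -10

Answer: -10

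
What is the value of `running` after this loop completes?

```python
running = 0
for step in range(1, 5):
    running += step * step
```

Sum of squares 1² to 4² = 30
`running` takes the values: 0 → 1 → 5 → 14 → 30

Answer: 30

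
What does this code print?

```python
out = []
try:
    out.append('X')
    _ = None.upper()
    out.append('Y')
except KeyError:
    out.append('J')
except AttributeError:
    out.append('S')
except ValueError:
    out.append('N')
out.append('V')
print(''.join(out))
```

Execution trace: 'X' (try body) → 'S' (except AttributeError) → 'V' (after the try/except). Output: XSV

Answer: XSV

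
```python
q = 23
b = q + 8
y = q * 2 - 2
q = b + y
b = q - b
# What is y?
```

Trace:
`q = 23` → q = 23
`b = q + 8` → b = 31
`y = q * 2 - 2` → y = 44
`q = b + y` → q = 75
`b = q - b` → b = 44
So y = 44

Answer: 44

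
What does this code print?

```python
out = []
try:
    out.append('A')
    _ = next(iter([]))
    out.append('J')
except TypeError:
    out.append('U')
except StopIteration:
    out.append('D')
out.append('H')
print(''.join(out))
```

Execution trace: 'A' (try body) → 'D' (except StopIteration) → 'H' (after the try/except). Output: ADH

Answer: ADH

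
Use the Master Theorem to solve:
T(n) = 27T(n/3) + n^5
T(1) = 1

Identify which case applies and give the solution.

a=27, b=3, f(n)=n^5. log_3(27) = 3. Since c=5 > 3 and the regularity condition holds (27(n/3)^5 = (27/3^5)n^5 with 27/3^5 < 1), Case 3 applies: T(n) = Θ(f(n)) = O(n^5).

Answer: O(n^5) - Case 3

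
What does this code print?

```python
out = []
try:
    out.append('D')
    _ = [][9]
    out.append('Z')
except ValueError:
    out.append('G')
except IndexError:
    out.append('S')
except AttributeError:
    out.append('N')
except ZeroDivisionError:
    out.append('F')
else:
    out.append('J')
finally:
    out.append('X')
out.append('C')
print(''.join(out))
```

Execution trace: 'D' (try body) → 'S' (except IndexError) → 'X' (finally) → 'C' (after the try/except). Output: DSXC

Answer: DSXC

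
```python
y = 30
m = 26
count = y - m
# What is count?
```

Trace:
`y = 30` → y = 30
`m = 26` → m = 26
`count = y - m` → count = 4
So count = 4

Answer: 4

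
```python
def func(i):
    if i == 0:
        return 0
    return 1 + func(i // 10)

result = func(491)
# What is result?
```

Count of digits of 491: 3

Answer: 3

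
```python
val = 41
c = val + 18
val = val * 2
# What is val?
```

Trace:
`val = 41` → val = 41
`c = val + 18` → c = 59
`val = val * 2` → val = 82
So val = 82

Answer: 82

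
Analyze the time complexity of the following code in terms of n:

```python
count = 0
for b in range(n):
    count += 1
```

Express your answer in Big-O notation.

Each loop level contributes: n. Multiplying the contributions gives O(n).

Answer: O(n)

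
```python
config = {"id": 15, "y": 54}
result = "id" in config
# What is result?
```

Trace:
`config = {"id": 15, "y": 54}` → config = {'id': 15, 'y': 54}
`result = "id" in config` → result = True
So result = True

Answer: True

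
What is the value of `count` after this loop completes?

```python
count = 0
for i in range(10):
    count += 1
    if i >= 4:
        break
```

Loop breaks when i reaches 4, count is 5
`count` takes the values: 0 → 1 → 2 → 3 → 4 → 5

Answer: 5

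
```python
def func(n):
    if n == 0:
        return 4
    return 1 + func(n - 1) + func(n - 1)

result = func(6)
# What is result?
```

func(n) = 1 + 2·func(n-1), func(0)=4. Closed form: (4+1)·2^6 - 1 = 319.

Answer: 319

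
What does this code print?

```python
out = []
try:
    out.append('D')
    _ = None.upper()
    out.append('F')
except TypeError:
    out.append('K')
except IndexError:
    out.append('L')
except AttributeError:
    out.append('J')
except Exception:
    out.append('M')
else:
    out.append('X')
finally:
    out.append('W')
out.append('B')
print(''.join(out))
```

Execution trace: 'D' (try body) → 'J' (except AttributeError) → 'W' (finally) → 'B' (after the try/except). Output: DJWB

Answer: DJWB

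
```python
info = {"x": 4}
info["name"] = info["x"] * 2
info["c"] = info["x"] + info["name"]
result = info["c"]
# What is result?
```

Trace:
`info = {"x": 4}` → info = {'x': 4}
`info["name"] = info["x"] * 2` → info = {'x': 4, 'name': 8}
`info["c"] = info["x"] + info["name"]` → info = {'x': 4, 'name': 8, 'c': 12}
`result = info["c"]` → result = 12
So result = 12

Answer: 12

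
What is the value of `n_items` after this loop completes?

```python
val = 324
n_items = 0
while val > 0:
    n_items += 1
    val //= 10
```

Count digits by repeated division by 10
`n_items` takes the values: 0 → 1 → 2 → 3

Answer: 3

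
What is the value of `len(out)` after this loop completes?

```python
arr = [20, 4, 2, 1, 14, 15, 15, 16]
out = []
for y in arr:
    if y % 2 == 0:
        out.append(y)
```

Count even numbers in [20, 4, 2, 1, 14, 15, 15, 16]
`out` takes the values: [] → [20] → [20, 4] → [20, 4, 2] → [20, 4, 2, 14] → [20, 4, 2, 14, 16]
So `len(out)` = 5

Answer: 5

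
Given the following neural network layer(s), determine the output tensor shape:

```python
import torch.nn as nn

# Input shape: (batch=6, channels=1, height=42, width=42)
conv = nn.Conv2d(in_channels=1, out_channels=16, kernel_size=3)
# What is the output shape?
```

Input: (6, 1, 42, 42) -> Output: (6, 16, 40, 40)

Answer: (6, 16, 40, 40)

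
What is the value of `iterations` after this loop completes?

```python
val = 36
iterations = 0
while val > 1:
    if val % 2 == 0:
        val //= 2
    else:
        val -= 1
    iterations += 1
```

Steps to reduce 36 to 1
`iterations` takes the values: 0 → 1 → 2 → 3 → 4 → 5 → 6

Answer: 6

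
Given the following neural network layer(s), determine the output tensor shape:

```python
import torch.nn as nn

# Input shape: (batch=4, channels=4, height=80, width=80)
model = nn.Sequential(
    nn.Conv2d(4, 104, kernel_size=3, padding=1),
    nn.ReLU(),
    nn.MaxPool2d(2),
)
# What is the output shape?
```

Input: (4, 4, 80, 80) -> after Conv2d: (4, 104, 80, 80) -> after ReLU: (4, 104, 80, 80) -> Output: (4, 104, 40, 40)

Answer: (4, 104, 40, 40)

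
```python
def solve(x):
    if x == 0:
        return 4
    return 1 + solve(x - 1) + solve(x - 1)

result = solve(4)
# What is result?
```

solve(x) = 1 + 2·solve(x-1), solve(0)=4. Closed form: (4+1)·2^4 - 1 = 79.

Answer: 79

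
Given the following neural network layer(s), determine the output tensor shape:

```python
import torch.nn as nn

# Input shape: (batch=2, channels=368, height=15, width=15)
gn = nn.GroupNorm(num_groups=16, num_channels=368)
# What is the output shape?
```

Input: (2, 368, 15, 15) -> Output: (2, 368, 15, 15)

Answer: (2, 368, 15, 15)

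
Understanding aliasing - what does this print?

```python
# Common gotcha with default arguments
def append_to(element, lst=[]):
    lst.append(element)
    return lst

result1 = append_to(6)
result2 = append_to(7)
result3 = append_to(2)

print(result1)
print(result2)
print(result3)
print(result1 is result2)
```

Key concept: mutable default argument gotcha.
Step by step:
`result1 = append_to(6)` → result1 = [6]
`result2 = append_to(7)` → result1 = [6, 7] (same object as result2); result2 = [6, 7] (same object as result1)
`result3 = append_to(2)` → result1 = [6, 7, 2] (same object as result2, result3); result2 = [6, 7, 2] (same object as result1, result3); result3 = [6, 7, 2] (same object as result1, result2)
`print(result1)` → prints [6, 7, 2]
`print(result2)` → prints [6, 7, 2]
`print(result3)` → prints [6, 7, 2]
`print(result1 is result2)` → prints True

Answer:
[6, 7, 2]
[6, 7, 2]
[6, 7, 2]
True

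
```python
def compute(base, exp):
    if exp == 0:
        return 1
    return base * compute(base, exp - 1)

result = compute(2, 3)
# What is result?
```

compute(2, 3) = 2 * 2 * 2 = 8

Answer: 8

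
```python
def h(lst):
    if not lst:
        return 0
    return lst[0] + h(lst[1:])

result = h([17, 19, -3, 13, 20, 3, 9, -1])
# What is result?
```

17 + 19 + (-3) + 13 + 20 + 3 + 9 + (-1) + 0 = 77

Answer: 77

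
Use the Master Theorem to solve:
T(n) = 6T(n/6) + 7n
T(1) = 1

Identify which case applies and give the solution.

a=6, b=6, f(n)=7n. log_6(6) = 1. Since c=1 = 1, Case 2 applies: T(n) = Θ(n^log_b(a) · log n) = O(n log n).

Answer: O(n log n) - Case 2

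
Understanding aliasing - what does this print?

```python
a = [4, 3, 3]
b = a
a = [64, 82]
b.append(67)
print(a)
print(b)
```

Key concept: rebinding vs mutation: a is rebound to a new list, b still points at the original.
Step by step:
`a = [4, 3, 3]` → a = [4, 3, 3]
`b = a` → b = [4, 3, 3] (same object as a)
`a = [64, 82]` → a = [64, 82]
`b.append(67)` → b = [4, 3, 3, 67]
`print(a)` → prints [64, 82]
`print(b)` → prints [4, 3, 3, 67]

Answer:
[64, 82]
[4, 3, 3, 67]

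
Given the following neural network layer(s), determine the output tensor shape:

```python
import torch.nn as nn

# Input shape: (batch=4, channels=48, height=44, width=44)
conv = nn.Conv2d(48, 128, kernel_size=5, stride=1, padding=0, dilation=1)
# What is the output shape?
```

Input: (4, 48, 44, 44) -> Output: (4, 128, 40, 40)

Answer: (4, 128, 40, 40)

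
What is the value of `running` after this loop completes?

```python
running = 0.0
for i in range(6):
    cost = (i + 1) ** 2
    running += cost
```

Sum of squared losses 1² + 2² + ... + 6²
`running` takes the values: 0.0 → 1.0 → 5.0 → 14.0 → 30.0 → 55.0 → 91.0

Answer: 91.0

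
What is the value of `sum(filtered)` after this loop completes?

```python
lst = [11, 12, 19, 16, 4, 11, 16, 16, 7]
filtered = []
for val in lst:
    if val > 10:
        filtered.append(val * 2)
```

Sum of doubled values > 10
`filtered` takes the values: [] → [22] → [22, 24] → [22, 24, 38] → [22, 24, 38, 32] → [22, 24, 38, 32, 22] → [22, 24, 38, 32, 22, 32] → [22, 24, 38, 32, 22, 32, 32]
So `sum(filtered)` = 202

Answer: 202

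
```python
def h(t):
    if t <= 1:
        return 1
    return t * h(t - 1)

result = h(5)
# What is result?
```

h(5) = 5 * 4 * 3 * 2 * 1 = 120

Answer: 120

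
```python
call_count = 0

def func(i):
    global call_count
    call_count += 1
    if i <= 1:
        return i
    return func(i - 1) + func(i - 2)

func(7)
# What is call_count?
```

Calls(i) = 1 + Calls(i-1) + Calls(i-2); Calls(0)=Calls(1)=1. For i=7 this gives 41.

Answer: 41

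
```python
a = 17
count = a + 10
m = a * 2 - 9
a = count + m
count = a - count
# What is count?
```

Trace:
`a = 17` → a = 17
`count = a + 10` → count = 27
`m = a * 2 - 9` → m = 25
`a = count + m` → a = 52
`count = a - count` → count = 25
So count = 25

Answer: 25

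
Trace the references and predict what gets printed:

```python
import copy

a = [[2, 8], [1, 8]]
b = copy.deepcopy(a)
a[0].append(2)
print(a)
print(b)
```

Key concept: deep copy is fully independent.
Step by step:
`a = [[2, 8], [1, 8]]` → a = [[2, 8], [1, 8]]
`b = copy.deepcopy(a)` → b = [[2, 8], [1, 8]]
`a[0].append(2)` → a = [[2, 8, 2], [1, 8]]
`print(a)` → prints [[2, 8, 2], [1, 8]]
`print(b)` → prints [[2, 8], [1, 8]]

Answer:
[[2, 8, 2], [1, 8]]
[[2, 8], [1, 8]]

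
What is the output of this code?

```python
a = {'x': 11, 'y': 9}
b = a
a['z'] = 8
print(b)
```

Key concept: dict aliasing.
Step by step:
`a = {'x': 11, 'y': 9}` → a = {'x': 11, 'y': 9}
`b = a` → b = {'x': 11, 'y': 9} (same object as a)
`a['z'] = 8` → a = {'x': 11, 'y': 9, 'z': 8} (same object as b); b = {'x': 11, 'y': 9, 'z': 8} (same object as a)
`print(b)` → prints {'x': 11, 'y': 9, 'z': 8}

Answer: {'x': 11, 'y': 9, 'z': 8}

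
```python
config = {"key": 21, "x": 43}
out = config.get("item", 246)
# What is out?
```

Trace:
`config = {"key": 21, "x": 43}` → config = {'key': 21, 'x': 43}
`out = config.get("item", 246)` → out = 246
So out = 246

Answer: 246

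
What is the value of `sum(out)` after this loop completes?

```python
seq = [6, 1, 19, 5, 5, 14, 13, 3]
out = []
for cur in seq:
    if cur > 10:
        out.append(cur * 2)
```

Sum of doubled values > 10
`out` takes the values: [] → [38] → [38, 28] → [38, 28, 26]
So `sum(out)` = 92

Answer: 92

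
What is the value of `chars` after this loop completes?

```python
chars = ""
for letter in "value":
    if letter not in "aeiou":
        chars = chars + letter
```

Remove vowels from 'value'
`chars` takes the values: "" → "v" → "vl"

Answer: "vl"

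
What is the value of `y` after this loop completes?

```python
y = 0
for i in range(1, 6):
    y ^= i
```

XOR of 1 to 5
`y` takes the values: 0 → 1 → 3 → 0 → 4 → 1

Answer: 1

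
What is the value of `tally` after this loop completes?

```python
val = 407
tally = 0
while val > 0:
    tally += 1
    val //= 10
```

Count digits by repeated division by 10
`tally` takes the values: 0 → 1 → 2 → 3

Answer: 3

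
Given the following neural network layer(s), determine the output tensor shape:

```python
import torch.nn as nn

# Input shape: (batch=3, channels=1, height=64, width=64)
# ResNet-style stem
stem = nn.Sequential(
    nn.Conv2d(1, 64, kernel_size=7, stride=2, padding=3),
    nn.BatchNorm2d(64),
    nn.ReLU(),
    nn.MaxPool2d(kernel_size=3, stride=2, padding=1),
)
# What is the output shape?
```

Input: (3, 1, 64, 64) -> after Conv2d 7x7 stride=2: (3, 64, 32, 32) -> Output: (3, 64, 16, 16)

Answer: (3, 64, 16, 16)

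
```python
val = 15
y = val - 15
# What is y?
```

Trace:
`val = 15` → val = 15
`y = val - 15` → y = 0
So y = 0

Answer: 0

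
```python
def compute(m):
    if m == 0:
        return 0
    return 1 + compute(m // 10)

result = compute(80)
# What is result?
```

Count of digits of 80: 2

Answer: 2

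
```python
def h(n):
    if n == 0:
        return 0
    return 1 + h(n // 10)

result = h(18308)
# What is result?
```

Count of digits of 18308: 5

Answer: 5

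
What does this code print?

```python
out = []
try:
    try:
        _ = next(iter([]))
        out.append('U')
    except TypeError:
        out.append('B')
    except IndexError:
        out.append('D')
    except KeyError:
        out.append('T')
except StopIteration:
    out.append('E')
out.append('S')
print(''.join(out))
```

Execution trace: 'E' (outer except StopIteration) → 'S' (after the try/except). Output: ES

Answer: ES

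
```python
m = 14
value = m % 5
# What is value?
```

Trace:
`m = 14` → m = 14
`value = m % 5` → value = 4
So value = 4

Answer: 4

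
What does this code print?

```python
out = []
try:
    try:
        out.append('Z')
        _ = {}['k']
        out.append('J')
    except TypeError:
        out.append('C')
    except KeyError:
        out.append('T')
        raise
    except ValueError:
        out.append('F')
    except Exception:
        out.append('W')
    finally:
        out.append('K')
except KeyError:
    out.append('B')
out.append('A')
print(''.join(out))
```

Execution trace: 'Z' (inner try body) → 'T' (inner except KeyError) → 'K' (inner finally) → 'B' (outer except KeyError) → 'A' (after the try/except). Output: ZTKBA

Answer: ZTKBA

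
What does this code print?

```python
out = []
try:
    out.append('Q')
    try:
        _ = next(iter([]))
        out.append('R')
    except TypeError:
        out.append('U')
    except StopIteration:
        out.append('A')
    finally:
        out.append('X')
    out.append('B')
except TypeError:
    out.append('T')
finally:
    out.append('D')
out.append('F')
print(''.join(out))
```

Execution trace: 'Q' (try body) → 'A' (inner except StopIteration) → 'X' (inner finally) → 'B' (try body, no exception) → 'D' (finally) → 'F' (after the try/except). Output: QAXBDF

Answer: QAXBDF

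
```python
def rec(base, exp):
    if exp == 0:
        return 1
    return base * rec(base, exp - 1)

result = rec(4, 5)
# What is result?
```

rec(4, 5) = 4 * 4 * 4 * 4 * 4 = 1024

Answer: 1024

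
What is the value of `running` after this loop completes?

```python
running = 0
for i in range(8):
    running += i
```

Sum of 0 to 7 = 28
`running` takes the values: 0 → 1 → 3 → 6 → 10 → 15 → 21 → 28

Answer: 28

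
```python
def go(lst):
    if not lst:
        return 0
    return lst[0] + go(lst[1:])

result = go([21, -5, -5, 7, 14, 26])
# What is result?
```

21 + (-5) + (-5) + 7 + 14 + 26 + 0 = 58

Answer: 58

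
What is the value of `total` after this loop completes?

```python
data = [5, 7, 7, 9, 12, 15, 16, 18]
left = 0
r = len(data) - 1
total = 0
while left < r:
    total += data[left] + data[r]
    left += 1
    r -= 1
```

Sum of pairs from ends
`total` takes the values: 0 → 23 → 46 → 68 → 89

Answer: 89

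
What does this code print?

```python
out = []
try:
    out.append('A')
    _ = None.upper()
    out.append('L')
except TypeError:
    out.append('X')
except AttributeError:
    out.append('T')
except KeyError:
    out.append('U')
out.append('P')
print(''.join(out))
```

Execution trace: 'A' (try body) → 'T' (except AttributeError) → 'P' (after the try/except). Output: ATP

Answer: ATP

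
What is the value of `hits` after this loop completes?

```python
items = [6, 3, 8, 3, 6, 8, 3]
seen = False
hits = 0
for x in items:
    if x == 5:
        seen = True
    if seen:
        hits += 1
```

Count elements after first 5 in [6, 3, 8, 3, 6, 8, 3]
`hits` takes the values: 0

Answer: 0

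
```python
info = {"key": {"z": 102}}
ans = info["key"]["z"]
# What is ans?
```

Trace:
`info = {"key": {"z": 102}}` → info = {'key': {'z': 102}}
`ans = info["key"]["z"]` → ans = 102
So ans = 102

Answer: 102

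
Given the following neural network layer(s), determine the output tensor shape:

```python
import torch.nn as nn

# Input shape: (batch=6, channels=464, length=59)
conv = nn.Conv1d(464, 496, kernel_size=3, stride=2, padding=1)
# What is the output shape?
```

Input: (6, 464, 59) -> Output: (6, 496, 30)

Answer: (6, 496, 30)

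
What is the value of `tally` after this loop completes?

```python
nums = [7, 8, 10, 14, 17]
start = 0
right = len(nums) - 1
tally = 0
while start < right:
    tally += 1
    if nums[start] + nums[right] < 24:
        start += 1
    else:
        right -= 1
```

Steps to find pair summing to 24
`tally` takes the values: 0 → 1 → 2 → 3 → 4

Answer: 4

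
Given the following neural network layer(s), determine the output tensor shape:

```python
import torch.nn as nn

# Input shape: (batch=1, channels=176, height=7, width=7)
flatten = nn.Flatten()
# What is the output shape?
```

Input: (1, 176, 7, 7) -> Output: (1, 8624)

Answer: (1, 8624)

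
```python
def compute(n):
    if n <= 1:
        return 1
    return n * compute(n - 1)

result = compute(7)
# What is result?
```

compute(7) = 7 * 6 * 5 * 4 * 3 * 2 * 1 = 5040

Answer: 5040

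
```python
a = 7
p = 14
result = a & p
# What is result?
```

Trace:
`a = 7` → a = 7
`p = 14` → p = 14
`result = a & p` → result = 6
So result = 6

Answer: 6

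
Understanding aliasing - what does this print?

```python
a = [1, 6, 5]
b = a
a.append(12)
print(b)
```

Key concept: basic list aliasing.
Step by step:
`a = [1, 6, 5]` → a = [1, 6, 5]
`b = a` → b = [1, 6, 5] (same object as a)
`a.append(12)` → a = [1, 6, 5, 12] (same object as b); b = [1, 6, 5, 12] (same object as a)
`print(b)` → prints [1, 6, 5, 12]

Answer: [1, 6, 5, 12]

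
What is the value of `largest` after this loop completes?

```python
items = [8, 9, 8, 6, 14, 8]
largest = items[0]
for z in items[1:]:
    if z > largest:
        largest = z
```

Maximum of [8, 9, 8, 6, 14, 8]
`largest` takes the values: 8 → 9 → 14

Answer: 14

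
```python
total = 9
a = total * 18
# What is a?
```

Trace:
`total = 9` → total = 9
`a = total * 18` → a = 162
So a = 162

Answer: 162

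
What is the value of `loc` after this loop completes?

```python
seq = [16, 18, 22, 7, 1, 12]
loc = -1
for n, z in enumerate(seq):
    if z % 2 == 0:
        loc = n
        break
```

First even number index in [16, 18, 22, 7, 1, 12]
`loc` takes the values: -1 → 0

Answer: 0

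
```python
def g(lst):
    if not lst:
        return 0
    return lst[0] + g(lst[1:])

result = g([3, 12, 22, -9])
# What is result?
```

3 + 12 + 22 + (-9) + 0 = 28

Answer: 28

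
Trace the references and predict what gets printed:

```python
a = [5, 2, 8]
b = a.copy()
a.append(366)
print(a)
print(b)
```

Key concept: list.copy() creates independent copy.
Step by step:
`a = [5, 2, 8]` → a = [5, 2, 8]
`b = a.copy()` → b = [5, 2, 8]
`a.append(366)` → a = [5, 2, 8, 366]
`print(a)` → prints [5, 2, 8, 366]
`print(b)` → prints [5, 2, 8]

Answer:
[5, 2, 8, 366]
[5, 2, 8]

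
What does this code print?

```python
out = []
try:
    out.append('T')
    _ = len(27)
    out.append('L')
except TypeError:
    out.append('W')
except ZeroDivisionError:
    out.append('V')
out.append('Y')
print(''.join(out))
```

Execution trace: 'T' (try body) → 'W' (except TypeError) → 'Y' (after the try/except). Output: TWY

Answer: TWY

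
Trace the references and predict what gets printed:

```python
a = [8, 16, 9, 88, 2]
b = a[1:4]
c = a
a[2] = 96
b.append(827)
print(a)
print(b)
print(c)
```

Key concept: slice vs alias.
Step by step:
`a = [8, 16, 9, 88, 2]` → a = [8, 16, 9, 88, 2]
`b = a[1:4]` → b = [16, 9, 88]
`c = a` → c = [8, 16, 9, 88, 2] (same object as a)
`a[2] = 96` → a = [8, 16, 96, 88, 2] (same object as c); c = [8, 16, 96, 88, 2] (same object as a)
`b.append(827)` → b = [16, 9, 88, 827]
`print(a)` → prints [8, 16, 96, 88, 2]
`print(b)` → prints [16, 9, 88, 827]
`print(c)` → prints [8, 16, 96, 88, 2]

Answer:
[8, 16, 96, 88, 2]
[16, 9, 88, 827]
[8, 16, 96, 88, 2]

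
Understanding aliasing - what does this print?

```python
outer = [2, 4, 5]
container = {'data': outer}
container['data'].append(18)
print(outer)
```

Key concept: dict holds reference to list.
Step by step:
`outer = [2, 4, 5]` → outer = [2, 4, 5]
`container = {'data': outer}` → container = {'data': [2, 4, 5]}
`container['data'].append(18)` → outer = [2, 4, 5, 18]; container = {'data': [2, 4, 5, 18]}
`print(outer)` → prints [2, 4, 5, 18]

Answer: [2, 4, 5, 18]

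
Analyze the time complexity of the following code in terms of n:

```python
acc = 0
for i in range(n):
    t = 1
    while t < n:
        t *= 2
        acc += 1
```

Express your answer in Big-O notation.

Each loop level contributes: n × log n. Multiplying the contributions gives O(n log n).

Answer: O(n log n)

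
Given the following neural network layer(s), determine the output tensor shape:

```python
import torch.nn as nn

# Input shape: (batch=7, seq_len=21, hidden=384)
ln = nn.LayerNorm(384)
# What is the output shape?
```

Input: (7, 21, 384) -> Output: (7, 21, 384)

Answer: (7, 21, 384)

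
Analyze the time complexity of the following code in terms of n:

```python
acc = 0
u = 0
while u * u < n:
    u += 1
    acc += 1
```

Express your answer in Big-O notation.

Each loop level contributes: √n. Multiplying the contributions gives O(√n).

Answer: O(√n)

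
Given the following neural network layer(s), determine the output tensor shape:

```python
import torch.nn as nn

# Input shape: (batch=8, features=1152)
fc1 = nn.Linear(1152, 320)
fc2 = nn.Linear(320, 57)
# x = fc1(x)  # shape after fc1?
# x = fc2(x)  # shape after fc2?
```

Input: (8, 1152) -> after fc1: (8, 320) -> Output: (8, 57)

Answer: (8, 57)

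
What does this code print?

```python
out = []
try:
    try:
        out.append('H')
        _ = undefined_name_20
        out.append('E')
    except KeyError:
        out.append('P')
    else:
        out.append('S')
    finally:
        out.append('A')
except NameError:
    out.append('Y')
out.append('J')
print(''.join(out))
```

Execution trace: 'H' (try body) → 'A' (finally) → 'Y' (outer except NameError) → 'J' (after the try/except). Output: HAYJ

Answer: HAYJ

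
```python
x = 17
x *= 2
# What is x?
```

Trace:
`x = 17` → x = 17
`x *= 2` → x = 34
So x = 34

Answer: 34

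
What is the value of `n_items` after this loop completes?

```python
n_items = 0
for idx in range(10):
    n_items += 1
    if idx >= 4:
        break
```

Loop breaks when idx reaches 4, n_items is 5
`n_items` takes the values: 0 → 1 → 2 → 3 → 4 → 5

Answer: 5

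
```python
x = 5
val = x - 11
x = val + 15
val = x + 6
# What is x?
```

Trace:
`x = 5` → x = 5
`val = x - 11` → val = -6
`x = val + 15` → x = 9
`val = x + 6` → val = 15
So x = 9

Answer: 9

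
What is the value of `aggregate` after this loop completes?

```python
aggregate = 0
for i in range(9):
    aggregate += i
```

Sum of 0 to 8 = 36
`aggregate` takes the values: 0 → 1 → 3 → 6 → 10 → 15 → 21 → 28 → 36

Answer: 36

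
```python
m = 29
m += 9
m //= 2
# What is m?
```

Trace:
`m = 29` → m = 29
`m += 9` → m = 38
`m //= 2` → m = 19
So m = 19

Answer: 19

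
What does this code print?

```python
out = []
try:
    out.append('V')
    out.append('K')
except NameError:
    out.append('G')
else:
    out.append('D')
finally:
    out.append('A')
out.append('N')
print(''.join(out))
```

Execution trace: 'V' (try body) → 'K' (try body, no exception) → 'D' (else) → 'A' (finally) → 'N' (after the try/except). Output: VKDAN

Answer: VKDAN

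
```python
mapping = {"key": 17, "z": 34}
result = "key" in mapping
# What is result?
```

Trace:
`mapping = {"key": 17, "z": 34}` → mapping = {'key': 17, 'z': 34}
`result = "key" in mapping` → result = True
So result = True

Answer: True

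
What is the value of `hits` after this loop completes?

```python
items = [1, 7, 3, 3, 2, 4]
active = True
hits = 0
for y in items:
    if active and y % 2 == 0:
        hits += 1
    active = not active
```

Count even values at even positions
`hits` takes the values: 0 → 1

Answer: 1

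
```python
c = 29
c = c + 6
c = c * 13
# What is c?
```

Trace:
`c = 29` → c = 29
`c = c + 6` → c = 35
`c = c * 13` → c = 455
So c = 455

Answer: 455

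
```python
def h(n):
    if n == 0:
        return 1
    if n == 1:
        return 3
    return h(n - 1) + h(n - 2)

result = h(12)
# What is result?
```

Build up from base cases: h(0)=1, h(1)=3, h(2)=4, h(3)=7, h(4)=11, h(5)=18, h(6)=29, ..., h(12)=521

Answer: 521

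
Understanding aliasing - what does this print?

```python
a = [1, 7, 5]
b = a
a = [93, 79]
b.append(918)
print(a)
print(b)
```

Key concept: rebinding vs mutation: a is rebound to a new list, b still points at the original.
Step by step:
`a = [1, 7, 5]` → a = [1, 7, 5]
`b = a` → b = [1, 7, 5] (same object as a)
`a = [93, 79]` → a = [93, 79]
`b.append(918)` → b = [1, 7, 5, 918]
`print(a)` → prints [93, 79]
`print(b)` → prints [1, 7, 5, 918]

Answer:
[93, 79]
[1, 7, 5, 918]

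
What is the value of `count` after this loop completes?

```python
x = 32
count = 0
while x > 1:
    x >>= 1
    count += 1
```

Count right shifts until 1
`count` takes the values: 0 → 1 → 2 → 3 → 4 → 5

Answer: 5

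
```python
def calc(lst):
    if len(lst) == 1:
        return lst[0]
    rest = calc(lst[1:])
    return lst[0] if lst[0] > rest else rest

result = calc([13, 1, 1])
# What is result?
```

Recursive max over [13, 1, 1] = 13

Answer: 13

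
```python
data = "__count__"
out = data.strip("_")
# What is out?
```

Trace:
`data = "__count__"` → data = '__count__'
`out = data.strip("_")` → out = 'count'
So out = 'count'

Answer: 'count'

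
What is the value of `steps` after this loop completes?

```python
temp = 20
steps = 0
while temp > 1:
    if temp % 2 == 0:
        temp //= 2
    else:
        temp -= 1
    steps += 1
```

Steps to reduce 20 to 1
`steps` takes the values: 0 → 1 → 2 → 3 → 4 → 5

Answer: 5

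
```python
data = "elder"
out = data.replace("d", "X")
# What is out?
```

Trace:
`data = "elder"` → data = 'elder'
`out = data.replace("d", "X")` → out = 'elXer'
So out = 'elXer'

Answer: 'elXer'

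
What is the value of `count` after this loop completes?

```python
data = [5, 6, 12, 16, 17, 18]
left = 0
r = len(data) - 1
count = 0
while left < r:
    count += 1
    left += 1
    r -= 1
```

Iterations until pointers meet (list length 6)
`count` takes the values: 0 → 1 → 2 → 3

Answer: 3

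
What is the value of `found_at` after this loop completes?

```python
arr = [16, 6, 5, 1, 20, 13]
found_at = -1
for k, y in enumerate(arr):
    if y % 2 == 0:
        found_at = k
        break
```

First even number index in [16, 6, 5, 1, 20, 13]
`found_at` takes the values: -1 → 0

Answer: 0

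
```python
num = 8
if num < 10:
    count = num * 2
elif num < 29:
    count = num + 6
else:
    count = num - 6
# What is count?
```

Trace:
`num = 8` → num = 8
`if num < 10: ...` → num < 10 is True → count = 16
So count = 16

Answer: 16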